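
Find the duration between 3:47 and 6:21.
From 3:47 to 6:21:
(6 x 60 + 21) - (3 x 60 + 47) = 381 - 227 = 154 minutes
= 2 hours and 34 minutes

Final answer: 2 hours and 34 minutes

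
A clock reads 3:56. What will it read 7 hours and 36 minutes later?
Starting time: 3:56
Adding 36 minutes to 56 minutes: 56 + 36 = 92 minutes = 1 hour and 32 minutes
Adding 7 hours: 3 + 7 + 1 (carry) = 11
Final time: 11:32

Final answer: 11:32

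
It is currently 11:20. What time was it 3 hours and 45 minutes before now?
Starting time: 11:20 = 680 total minutes past 12:00
Subtracting: 3 hours and 45 minutes = 225 minutes
680 - 225 = 455 minutes
= 7 hours and 35 minutes past 12:00 = 7:35

Final answer: 7:35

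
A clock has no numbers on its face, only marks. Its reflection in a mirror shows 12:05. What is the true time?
Reflection across the vertical (12-6) axis maps a hand at angle A degrees to (360 - A) degrees, which sends a reading of T minutes past 12:00 to (720 - T) minutes past 12:00.
Mirror reads 12:05 = 5 minutes past 12:00.
Actual time: (720 - 5) mod 720 = 715 minutes = 11:55.

Final answer: 11:55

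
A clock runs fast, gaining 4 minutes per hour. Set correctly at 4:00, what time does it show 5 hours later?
For every 60 true minutes, the faulty clock advances 60 + 4 = 64 minutes.
True elapsed: 5 hours = 300 minutes.
Faulty clock advances: 300 x 64/60 = 320 minutes (drift: 20 minutes ahead).
Shown time: 4:00 + 320 minutes = 9:20.

Final answer: 9:20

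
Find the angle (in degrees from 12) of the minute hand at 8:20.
The minute hand moves 6 degrees per minute.
At 8:20: 20 x 6 = 120 degrees

Final answer: 120 degrees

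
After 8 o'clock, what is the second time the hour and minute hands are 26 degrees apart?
At t minutes past 8:00, the hour hand is at 30 x 8 + 0.5t degrees and the minute hand is at 6t degrees.
The smaller angle between them is 26 degrees when |30H - 5.5t| = 26 or |30H - 5.5t| = 334.
With H = 8, solve 30 x 8 - 5.5t = +/- target for each target:
  t = (30 x 8 - 26) / 5.5 = 38.91
  t = (30 x 8 + 26) / 5.5 = 48.36
  t = (30 x 8 - 334) / 5.5 = -17.09 (outside (0, 60))
  t = (30 x 8 + 334) / 5.5 = 104.36 (outside (0, 60))
Valid solutions in (0, 60): {38.91, 48.36} minutes.
The second occurrence is t = 48.36 minutes.
The hands form a 26-degree angle at 48.36 minutes past 8:00.

Final answer: 48.36 minutes past 8:00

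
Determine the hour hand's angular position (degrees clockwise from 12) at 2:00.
The hour hand moves 30 degrees per hour and 0.5 degrees per minute.
At 2:00: (2) x 30 + 0 x 0.5 = 60 + 0 = 60 degrees

Final answer: 60 degrees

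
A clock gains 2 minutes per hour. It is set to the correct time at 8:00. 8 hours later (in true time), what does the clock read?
For every 60 true minutes, the faulty clock advances 60 + 2 = 62 minutes.
True elapsed: 8 hours = 480 minutes.
Faulty clock advances: 480 x 62/60 = 496 minutes (drift: 16 minutes ahead).
Shown time: 8:00 + 496 minutes = 4:16.

Final answer: 4:16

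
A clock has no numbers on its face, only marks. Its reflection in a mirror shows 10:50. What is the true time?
Reflection across the vertical (12-6) axis maps a hand at angle A degrees to (360 - A) degrees, which sends a reading of T minutes past 12:00 to (720 - T) minutes past 12:00.
Mirror reads 10:50 = 650 minutes past 12:00.
Actual time: (720 - 650) mod 720 = 70 minutes = 1:10.

Final answer: 1:10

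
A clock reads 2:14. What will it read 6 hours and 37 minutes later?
Starting time: 2:14
Adding 37 minutes to 14 minutes: 14 + 37 = 51 minutes
Adding 6 hours: 2 + 6 = 8
Final time: 8:51

Final answer: 8:51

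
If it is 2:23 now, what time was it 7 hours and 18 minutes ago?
Starting time: 2:23 = 143 total minutes past 12:00
Subtracting: 7 hours and 18 minutes = 438 minutes
143 - 438 = -295 (negative, add 12 hours = 720) = 425 minutes
= 7 hours and 5 minutes past 12:00 = 7:05

Final answer: 7:05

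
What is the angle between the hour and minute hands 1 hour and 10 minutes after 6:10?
First find the time 1 hour and 10 minutes after 6:10.
Total minutes: 6 x 60 + 10 + 1 x 60 + 10 = 440.
440 mod 720 = 440 minutes = 7:20.
Now compute the angle at 7:20:
Hour hand: 7 x 30 + 20 x 0.5 = 220 degrees
Minute hand: 20 x 6 = 120 degrees
Difference: |220 - 120| = 100 degrees
The angle is 100 degrees

Final answer: 100 degrees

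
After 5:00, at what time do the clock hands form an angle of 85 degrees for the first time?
At t minutes past 5:00, the hour hand is at 30 x 5 + 0.5t degrees and the minute hand is at 6t degrees.
The smaller angle between them is 85 degrees when |30H - 5.5t| = 85 or |30H - 5.5t| = 275.
With H = 5, solve 30 x 5 - 5.5t = +/- target for each target:
  t = (30 x 5 - 85) / 5.5 = 11.82
  t = (30 x 5 + 85) / 5.5 = 42.73
  t = (30 x 5 - 275) / 5.5 = -22.73 (outside (0, 60))
  t = (30 x 5 + 275) / 5.5 = 77.27 (outside (0, 60))
Valid solutions in (0, 60): {11.82, 42.73} minutes.
The first occurrence is t = 11.82 minutes.
The hands form a 85-degree angle at 11.82 minutes past 5:00.

Final answer: 11.82 minutes past 5:00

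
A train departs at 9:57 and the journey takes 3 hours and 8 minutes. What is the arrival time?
Starting time: 9:57
Adding 8 minutes to 57 minutes: 57 + 8 = 65 minutes = 1 hour and 5 minutes
Adding 3 hours: 9 + 3 + 1 (carry) = 13 - 12 = 1
Final time: 1:05

Final answer: 1:05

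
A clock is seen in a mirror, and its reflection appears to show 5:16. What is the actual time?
Reflection across the vertical (12-6) axis maps a hand at angle A degrees to (360 - A) degrees, which sends a reading of T minutes past 12:00 to (720 - T) minutes past 12:00.
Mirror reads 5:16 = 316 minutes past 12:00.
Actual time: (720 - 316) mod 720 = 404 minutes = 6:44.

Final answer: 6:44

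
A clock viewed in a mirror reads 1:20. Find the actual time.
Reflection across the vertical (12-6) axis maps a hand at angle A degrees to (360 - A) degrees, which sends a reading of T minutes past 12:00 to (720 - T) minutes past 12:00.
Mirror reads 1:20 = 80 minutes past 12:00.
Actual time: (720 - 80) mod 720 = 640 minutes = 10:40.

Final answer: 10:40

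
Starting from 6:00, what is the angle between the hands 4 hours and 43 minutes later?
First find the time 4 hours and 43 minutes after 6:00.
Total minutes: 6 x 60 + 0 + 4 x 60 + 43 = 643.
643 mod 720 = 643 minutes = 10:43.
Now compute the angle at 10:43:
Hour hand: 10 x 30 + 43 x 0.5 = 321.5 degrees
Minute hand: 43 x 6 = 258 degrees
Difference: |321.5 - 258| = 63.5 degrees
The angle is 63.5 degrees

Final answer: 63.5 degrees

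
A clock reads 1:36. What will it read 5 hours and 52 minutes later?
Starting time: 1:36
Adding 52 minutes to 36 minutes: 36 + 52 = 88 minutes = 1 hour and 28 minutes
Adding 5 hours: 1 + 5 + 1 (carry) = 7
Final time: 7:28

Final answer: 7:28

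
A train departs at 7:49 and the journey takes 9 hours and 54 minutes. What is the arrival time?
Starting time: 7:49
Adding 54 minutes to 49 minutes: 49 + 54 = 103 minutes = 1 hour and 43 minutes
Adding 9 hours: 7 + 9 + 1 (carry) = 17 - 12 = 5
Final time: 5:43

Final answer: 5:43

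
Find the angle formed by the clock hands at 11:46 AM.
Hour hand position: 11 x 30 + 46 x 0.5 = 353 degrees
Minute hand position: 46 x 6 = 276 degrees
Difference: |353 - 276| = 77 degrees
The angle between the hands is 77 degrees

Final answer: 77 degrees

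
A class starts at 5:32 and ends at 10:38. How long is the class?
From 5:32 to 10:38:
(10 x 60 + 38) - (5 x 60 + 32) = 638 - 332 = 306 minutes
= 5 hours and 6 minutes

Final answer: 5 hours and 6 minutes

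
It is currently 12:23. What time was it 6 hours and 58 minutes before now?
Starting time: 12:23 = 23 total minutes past 12:00
Subtracting: 6 hours and 58 minutes = 418 minutes
23 - 418 = -395 (negative, add 12 hours = 720) = 325 minutes
= 5 hours and 25 minutes past 12:00 = 5:25

Final answer: 5:25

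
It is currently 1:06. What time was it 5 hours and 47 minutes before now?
Starting time: 1:06 = 66 total minutes past 12:00
Subtracting: 5 hours and 47 minutes = 347 minutes
66 - 347 = -281 (negative, add 12 hours = 720) = 439 minutes
= 7 hours and 19 minutes past 12:00 = 7:19

Final answer: 7:19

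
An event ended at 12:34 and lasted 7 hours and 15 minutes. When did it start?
Starting time: 12:34 = 34 total minutes past 12:00
Subtracting: 7 hours and 15 minutes = 435 minutes
34 - 435 = -401 (negative, add 12 hours = 720) = 319 minutes
= 5 hours and 19 minutes past 12:00 = 5:19

Final answer: 5:19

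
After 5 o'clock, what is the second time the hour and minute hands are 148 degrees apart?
At t minutes past 5:00, the hour hand is at 30 x 5 + 0.5t degrees and the minute hand is at 6t degrees.
The smaller angle between them is 148 degrees when |30H - 5.5t| = 148 or |30H - 5.5t| = 212.
With H = 5, solve 30 x 5 - 5.5t = +/- target for each target:
  t = (30 x 5 - 148) / 5.5 = 0.36
  t = (30 x 5 + 148) / 5.5 = 54.18
  t = (30 x 5 - 212) / 5.5 = -11.27 (outside (0, 60))
  t = (30 x 5 + 212) / 5.5 = 65.82 (outside (0, 60))
Valid solutions in (0, 60): {0.36, 54.18} minutes.
The second occurrence is t = 54.18 minutes.
The hands form a 148-degree angle at 54.18 minutes past 5:00.

Final answer: 54.18 minutes past 5:00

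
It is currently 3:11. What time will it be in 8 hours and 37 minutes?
Starting time: 3:11
Adding 37 minutes to 11 minutes: 11 + 37 = 48 minutes
Adding 8 hours: 3 + 8 = 11
Final time: 11:48

Final answer: 11:48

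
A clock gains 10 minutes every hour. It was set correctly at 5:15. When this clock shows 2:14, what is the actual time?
For every 60 true minutes, the faulty clock advances 70 minutes, so 1 faulty-clock minute corresponds to 60/70 true minutes.
From 5:15 to 2:14 on the faulty dial is 539 minutes.
True elapsed: 539 x 60/70 = 462 minutes = 7 hours and 42 minutes.
True time: 5:15 + 7 hours and 42 minutes = 12:57.

Final answer: 12:57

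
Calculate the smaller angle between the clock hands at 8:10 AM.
Hour hand position: 8 x 30 + 10 x 0.5 = 245 degrees
Minute hand position: 10 x 6 = 60 degrees
Difference: |245 - 60| = 185 degrees
Since 185 > 180, the smaller angle is 360 - 185 = 175 degrees

Final answer: 175 degrees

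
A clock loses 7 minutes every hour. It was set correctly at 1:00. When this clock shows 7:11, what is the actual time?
For every 60 true minutes, the faulty clock advances 53 minutes, so 1 faulty-clock minute corresponds to 60/53 true minutes.
From 1:00 to 7:11 on the faulty dial is 371 minutes.
True elapsed: 371 x 60/53 = 420 minutes = 7 hours.
True time: 1:00 + 7 hours = 8:00.

Final answer: 8:00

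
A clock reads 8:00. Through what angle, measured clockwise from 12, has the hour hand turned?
The hour hand moves 30 degrees per hour and 0.5 degrees per minute.
At 8:00: (8) x 30 + 0 x 0.5 = 240 + 0 = 240 degrees

Final answer: 240 degrees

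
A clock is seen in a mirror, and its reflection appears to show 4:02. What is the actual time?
Reflection across the vertical (12-6) axis maps a hand at angle A degrees to (360 - A) degrees, which sends a reading of T minutes past 12:00 to (720 - T) minutes past 12:00.
Mirror reads 4:02 = 242 minutes past 12:00.
Actual time: (720 - 242) mod 720 = 478 minutes = 7:58.

Final answer: 7:58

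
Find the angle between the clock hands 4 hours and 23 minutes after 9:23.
First find the time 4 hours and 23 minutes after 9:23.
Total minutes: 9 x 60 + 23 + 4 x 60 + 23 = 826.
826 mod 720 = 106 minutes = 1:46.
Now compute the angle at 1:46:
Hour hand: 1 x 30 + 46 x 0.5 = 53 degrees
Minute hand: 46 x 6 = 276 degrees
Difference: |53 - 276| = 223 degrees
Smaller angle: 360 - 223 = 137 degrees

Final answer: 137 degrees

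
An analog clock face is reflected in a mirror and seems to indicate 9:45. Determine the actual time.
Reflection across the vertical (12-6) axis maps a hand at angle A degrees to (360 - A) degrees, which sends a reading of T minutes past 12:00 to (720 - T) minutes past 12:00.
Mirror reads 9:45 = 585 minutes past 12:00.
Actual time: (720 - 585) mod 720 = 135 minutes = 2:15.

Final answer: 2:15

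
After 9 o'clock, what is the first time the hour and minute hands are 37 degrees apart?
At t minutes past 9:00, the hour hand is at 30 x 9 + 0.5t degrees and the minute hand is at 6t degrees.
The smaller angle between them is 37 degrees when |30H - 5.5t| = 37 or |30H - 5.5t| = 323.
With H = 9, solve 30 x 9 - 5.5t = +/- target for each target:
  t = (30 x 9 - 37) / 5.5 = 42.36
  t = (30 x 9 + 37) / 5.5 = 55.82
  t = (30 x 9 - 323) / 5.5 = -9.64 (outside (0, 60))
  t = (30 x 9 + 323) / 5.5 = 107.82 (outside (0, 60))
Valid solutions in (0, 60): {42.36, 55.82} minutes.
The first occurrence is t = 42.36 minutes.
The hands form a 37-degree angle at 42.36 minutes past 9:00.

Final answer: 42.36 minutes past 9:00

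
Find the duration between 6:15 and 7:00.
From 6:15 to 7:00:
(7 x 60 + 0) - (6 x 60 + 15) = 420 - 375 = 45 minutes
= 45 minutes

Final answer: 45 minutes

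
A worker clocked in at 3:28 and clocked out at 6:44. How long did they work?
From 3:28 to 6:44:
(6 x 60 + 44) - (3 x 60 + 28) = 404 - 208 = 196 minutes
= 3 hours and 16 minutes

Final answer: 3 hours and 16 minutes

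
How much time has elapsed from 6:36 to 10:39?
From 6:36 to 10:39:
(10 x 60 + 39) - (6 x 60 + 36) = 639 - 396 = 243 minutes
= 4 hours and 3 minutes

Final answer: 4 hours and 3 minutes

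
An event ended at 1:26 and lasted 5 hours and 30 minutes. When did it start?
Starting time: 1:26 = 86 total minutes past 12:00
Subtracting: 5 hours and 30 minutes = 330 minutes
86 - 330 = -244 (negative, add 12 hours = 720) = 476 minutes
= 7 hours and 56 minutes past 12:00 = 7:56

Final answer: 7:56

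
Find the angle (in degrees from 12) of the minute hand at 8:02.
The minute hand moves 6 degrees per minute.
At 8:02: 2 x 6 = 12 degrees

Final answer: 12 degrees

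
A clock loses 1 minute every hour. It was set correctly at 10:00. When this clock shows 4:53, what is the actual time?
For every 60 true minutes, the faulty clock advances 59 minutes, so 1 faulty-clock minute corresponds to 60/59 true minutes.
From 10:00 to 4:53 on the faulty dial is 413 minutes.
True elapsed: 413 x 60/59 = 420 minutes = 7 hours.
True time: 10:00 + 7 hours = 5:00.

Final answer: 5:00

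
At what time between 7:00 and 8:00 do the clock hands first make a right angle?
At t minutes past 7:00, the hour hand is at 30 x 7 + 0.5t degrees and the minute hand is at 6t degrees.
The smaller angle between them is 90 degrees when |30H - 5.5t| = 90 or |30H - 5.5t| = 270.
With H = 7, solve 30 x 7 - 5.5t = +/- target for each target:
  t = (30 x 7 - 90) / 5.5 = 21.82
  t = (30 x 7 + 90) / 5.5 = 54.55
  t = (30 x 7 - 270) / 5.5 = -10.91 (outside (0, 60))
  t = (30 x 7 + 270) / 5.5 = 87.27 (outside (0, 60))
Valid solutions in (0, 60): {21.82, 54.55} minutes.
First occurrence: t = 21.82 minutes.
The hands are at right angles at 21.82 minutes past 7:00.

Final answer: 21.82 minutes past 7:00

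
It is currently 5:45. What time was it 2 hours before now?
Starting time: 5:45 = 345 total minutes past 12:00
Subtracting: 2 hours = 120 minutes
345 - 120 = 225 minutes
= 3 hours and 45 minutes past 12:00 = 3:45

Final answer: 3:45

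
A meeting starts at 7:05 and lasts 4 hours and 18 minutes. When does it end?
Starting time: 7:05
Adding 18 minutes to 5 minutes: 5 + 18 = 23 minutes
Adding 4 hours: 7 + 4 = 11
Final time: 11:23

Final answer: 11:23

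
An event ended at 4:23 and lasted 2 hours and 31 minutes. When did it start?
Starting time: 4:23 = 263 total minutes past 12:00
Subtracting: 2 hours and 31 minutes = 151 minutes
263 - 151 = 112 minutes
= 1 hour and 52 minutes past 12:00 = 1:52

Final answer: 1:52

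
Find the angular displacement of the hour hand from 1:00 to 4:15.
The hour hand moves 0.5 degrees per minute.
Time elapsed: 4:15 - 1:00 = 195 minutes
Angular displacement: 195 x 0.5 = 97.5 degrees

Final answer: 97.5 degrees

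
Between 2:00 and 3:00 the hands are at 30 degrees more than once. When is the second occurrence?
At t minutes past 2:00, the hour hand is at 30 x 2 + 0.5t degrees and the minute hand is at 6t degrees.
The smaller angle between them is 30 degrees when |30H - 5.5t| = 30 or |30H - 5.5t| = 330.
With H = 2, solve 30 x 2 - 5.5t = +/- target for each target:
  t = (30 x 2 - 30) / 5.5 = 5.45
  t = (30 x 2 + 30) / 5.5 = 16.36
  t = (30 x 2 - 330) / 5.5 = -49.09 (outside (0, 60))
  t = (30 x 2 + 330) / 5.5 = 70.91 (outside (0, 60))
Valid solutions in (0, 60): {5.45, 16.36} minutes.
The second occurrence is t = 16.36 minutes.
The hands form a 30-degree angle at 16.36 minutes past 2:00.

Final answer: 16.36 minutes past 2:00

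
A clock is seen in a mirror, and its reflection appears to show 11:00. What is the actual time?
Reflection across the vertical (12-6) axis maps a hand at angle A degrees to (360 - A) degrees, which sends a reading of T minutes past 12:00 to (720 - T) minutes past 12:00.
Mirror reads 11:00 = 660 minutes past 12:00.
Actual time: (720 - 660) mod 720 = 60 minutes = 1:00.

Final answer: 1:00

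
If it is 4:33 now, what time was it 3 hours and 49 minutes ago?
Starting time: 4:33 = 273 total minutes past 12:00
Subtracting: 3 hours and 49 minutes = 229 minutes
273 - 229 = 44 minutes
= 44 minutes past 12:00 = 12:44

Final answer: 12:44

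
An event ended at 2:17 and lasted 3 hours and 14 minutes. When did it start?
Starting time: 2:17 = 137 total minutes past 12:00
Subtracting: 3 hours and 14 minutes = 194 minutes
137 - 194 = -57 (negative, add 12 hours = 720) = 663 minutes
= 11 hours and 3 minutes past 12:00 = 11:03

Final answer: 11:03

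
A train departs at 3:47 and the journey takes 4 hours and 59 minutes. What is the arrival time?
Starting time: 3:47
Adding 59 minutes to 47 minutes: 47 + 59 = 106 minutes = 1 hour and 46 minutes
Adding 4 hours: 3 + 4 + 1 (carry) = 8
Final time: 8:46

Final answer: 8:46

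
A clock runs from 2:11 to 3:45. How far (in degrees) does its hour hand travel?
The hour hand moves 0.5 degrees per minute.
Time elapsed: 3:45 - 2:11 = 94 minutes
Angular displacement: 94 x 0.5 = 47 degrees

Final answer: 47 degrees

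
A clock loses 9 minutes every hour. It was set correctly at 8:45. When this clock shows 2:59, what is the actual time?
For every 60 true minutes, the faulty clock advances 51 minutes, so 1 faulty-clock minute corresponds to 60/51 true minutes.
From 8:45 to 2:59 on the faulty dial is 374 minutes.
True elapsed: 374 x 60/51 = 440 minutes = 7 hours and 20 minutes.
True time: 8:45 + 7 hours and 20 minutes = 4:05.

Final answer: 4:05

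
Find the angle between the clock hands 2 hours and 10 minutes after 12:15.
First find the time 2 hours and 10 minutes after 12:15.
Total minutes: 12 x 60 + 15 + 2 x 60 + 10 = 865.
865 mod 720 = 145 minutes = 2:25.
Now compute the angle at 2:25:
Hour hand: 2 x 30 + 25 x 0.5 = 72.5 degrees
Minute hand: 25 x 6 = 150 degrees
Difference: |72.5 - 150| = 77.5 degrees
The angle is 77.5 degrees

Final answer: 77.5 degrees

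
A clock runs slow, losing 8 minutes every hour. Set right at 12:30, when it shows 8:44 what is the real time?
For every 60 true minutes, the faulty clock advances 52 minutes, so 1 faulty-clock minute corresponds to 60/52 true minutes.
From 12:30 to 8:44 on the faulty dial is 494 minutes.
True elapsed: 494 x 60/52 = 570 minutes = 9 hours and 30 minutes.
True time: 12:30 + 9 hours and 30 minutes = 10:00.

Final answer: 10:00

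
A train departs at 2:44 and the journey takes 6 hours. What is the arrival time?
Starting time: 2:44
Adding 0 minutes to 44 minutes: 44 + 0 = 44 minutes
Adding 6 hours: 2 + 6 = 8
Final time: 8:44

Final answer: 8:44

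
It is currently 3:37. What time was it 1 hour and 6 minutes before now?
Starting time: 3:37 = 217 total minutes past 12:00
Subtracting: 1 hour and 6 minutes = 66 minutes
217 - 66 = 151 minutes
= 2 hours and 31 minutes past 12:00 = 2:31

Final answer: 2:31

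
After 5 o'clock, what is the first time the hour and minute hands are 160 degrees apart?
At t minutes past 5:00, the hour hand is at 30 x 5 + 0.5t degrees and the minute hand is at 6t degrees.
The smaller angle between them is 160 degrees when |30H - 5.5t| = 160 or |30H - 5.5t| = 200.
With H = 5, solve 30 x 5 - 5.5t = +/- target for each target:
  t = (30 x 5 - 160) / 5.5 = -1.82 (outside (0, 60))
  t = (30 x 5 + 160) / 5.5 = 56.36
  t = (30 x 5 - 200) / 5.5 = -9.09 (outside (0, 60))
  t = (30 x 5 + 200) / 5.5 = 63.64 (outside (0, 60))
Valid solutions in (0, 60): {56.36} minutes.
The first occurrence is t = 56.36 minutes.
The hands form a 160-degree angle at 56.36 minutes past 5:00.

Final answer: 56.36 minutes past 5:00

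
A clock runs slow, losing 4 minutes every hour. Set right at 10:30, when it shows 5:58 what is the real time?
For every 60 true minutes, the faulty clock advances 56 minutes, so 1 faulty-clock minute corresponds to 60/56 true minutes.
From 10:30 to 5:58 on the faulty dial is 448 minutes.
True elapsed: 448 x 60/56 = 480 minutes = 8 hours.
True time: 10:30 + 8 hours = 6:30.

Final answer: 6:30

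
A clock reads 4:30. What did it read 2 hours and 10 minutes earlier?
Starting time: 4:30 = 270 total minutes past 12:00
Subtracting: 2 hours and 10 minutes = 130 minutes
270 - 130 = 140 minutes
= 2 hours and 20 minutes past 12:00 = 2:20

Final answer: 2:20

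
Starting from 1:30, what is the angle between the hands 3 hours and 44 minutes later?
First find the time 3 hours and 44 minutes after 1:30.
Total minutes: 1 x 60 + 30 + 3 x 60 + 44 = 314.
314 mod 720 = 314 minutes = 5:14.
Now compute the angle at 5:14:
Hour hand: 5 x 30 + 14 x 0.5 = 157 degrees
Minute hand: 14 x 6 = 84 degrees
Difference: |157 - 84| = 73 degrees
The angle is 73 degrees

Final answer: 73 degrees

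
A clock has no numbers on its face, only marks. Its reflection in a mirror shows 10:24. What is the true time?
Reflection across the vertical (12-6) axis maps a hand at angle A degrees to (360 - A) degrees, which sends a reading of T minutes past 12:00 to (720 - T) minutes past 12:00.
Mirror reads 10:24 = 624 minutes past 12:00.
Actual time: (720 - 624) mod 720 = 96 minutes = 1:36.

Final answer: 1:36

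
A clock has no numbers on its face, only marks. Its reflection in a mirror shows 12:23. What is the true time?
Reflection across the vertical (12-6) axis maps a hand at angle A degrees to (360 - A) degrees, which sends a reading of T minutes past 12:00 to (720 - T) minutes past 12:00.
Mirror reads 12:23 = 23 minutes past 12:00.
Actual time: (720 - 23) mod 720 = 697 minutes = 11:37.

Final answer: 11:37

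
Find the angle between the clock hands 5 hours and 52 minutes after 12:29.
First find the time 5 hours and 52 minutes after 12:29.
Total minutes: 12 x 60 + 29 + 5 x 60 + 52 = 1101.
1101 mod 720 = 381 minutes = 6:21.
Now compute the angle at 6:21:
Hour hand: 6 x 30 + 21 x 0.5 = 190.5 degrees
Minute hand: 21 x 6 = 126 degrees
Difference: |190.5 - 126| = 64.5 degrees
The angle is 64.5 degrees

Final answer: 64.5 degrees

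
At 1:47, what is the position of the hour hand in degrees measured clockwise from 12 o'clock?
The hour hand moves 30 degrees per hour and 0.5 degrees per minute.
At 1:47: (1) x 30 + 47 x 0.5 = 30 + 23.5 = 53.5 degrees

Final answer: 53.5 degrees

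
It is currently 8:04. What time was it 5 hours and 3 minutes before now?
Starting time: 8:04 = 484 total minutes past 12:00
Subtracting: 5 hours and 3 minutes = 303 minutes
484 - 303 = 181 minutes
= 3 hours and 1 minute past 12:00 = 3:01

Final answer: 3:01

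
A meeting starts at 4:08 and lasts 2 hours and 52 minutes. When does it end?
Starting time: 4:08
Adding 52 minutes to 8 minutes: 8 + 52 = 60 minutes = 1 hour
Adding 2 hours: 4 + 2 + 1 (carry) = 7
Final time: 7:00

Final answer: 7:00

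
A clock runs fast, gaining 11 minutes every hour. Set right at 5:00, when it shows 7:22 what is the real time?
For every 60 true minutes, the faulty clock advances 71 minutes, so 1 faulty-clock minute corresponds to 60/71 true minutes.
From 5:00 to 7:22 on the faulty dial is 142 minutes.
True elapsed: 142 x 60/71 = 120 minutes = 2 hours.
True time: 5:00 + 2 hours = 7:00.

Final answer: 7:00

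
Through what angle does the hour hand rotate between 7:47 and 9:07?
The hour hand moves 0.5 degrees per minute.
Time elapsed: 9:07 - 7:47 = 80 minutes
Angular displacement: 80 x 0.5 = 40 degrees

Final answer: 40 degrees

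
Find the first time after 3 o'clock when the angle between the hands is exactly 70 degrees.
At t minutes past 3:00, the hour hand is at 30 x 3 + 0.5t degrees and the minute hand is at 6t degrees.
The smaller angle between them is 70 degrees when |30H - 5.5t| = 70 or |30H - 5.5t| = 290.
With H = 3, solve 30 x 3 - 5.5t = +/- target for each target:
  t = (30 x 3 - 70) / 5.5 = 3.64
  t = (30 x 3 + 70) / 5.5 = 29.09
  t = (30 x 3 - 290) / 5.5 = -36.36 (outside (0, 60))
  t = (30 x 3 + 290) / 5.5 = 69.09 (outside (0, 60))
Valid solutions in (0, 60): {3.64, 29.09} minutes.
The first occurrence is t = 3.64 minutes.
The hands form a 70-degree angle at 3.64 minutes past 3:00.

Final answer: 3.64 minutes past 3:00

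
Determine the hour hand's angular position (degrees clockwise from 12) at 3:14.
The hour hand moves 30 degrees per hour and 0.5 degrees per minute.
At 3:14: (3) x 30 + 14 x 0.5 = 90 + 7 = 97 degrees

Final answer: 97 degrees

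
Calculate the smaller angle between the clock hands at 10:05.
Hour hand position: 10 x 30 + 5 x 0.5 = 302.5 degrees
Minute hand position: 5 x 6 = 30 degrees
Difference: |302.5 - 30| = 272.5 degrees
Since 272.5 > 180, the smaller angle is 360 - 272.5 = 87.5 degrees

Final answer: 87.5 degrees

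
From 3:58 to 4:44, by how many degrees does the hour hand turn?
The hour hand moves 0.5 degrees per minute.
Time elapsed: 4:44 - 3:58 = 46 minutes
Angular displacement: 46 x 0.5 = 23 degrees

Final answer: 23 degrees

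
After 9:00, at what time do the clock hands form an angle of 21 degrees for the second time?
At t minutes past 9:00, the hour hand is at 30 x 9 + 0.5t degrees and the minute hand is at 6t degrees.
The smaller angle between them is 21 degrees when |30H - 5.5t| = 21 or |30H - 5.5t| = 339.
With H = 9, solve 30 x 9 - 5.5t = +/- target for each target:
  t = (30 x 9 - 21) / 5.5 = 45.27
  t = (30 x 9 + 21) / 5.5 = 52.91
  t = (30 x 9 - 339) / 5.5 = -12.55 (outside (0, 60))
  t = (30 x 9 + 339) / 5.5 = 110.73 (outside (0, 60))
Valid solutions in (0, 60): {45.27, 52.91} minutes.
The second occurrence is t = 52.91 minutes.
The hands form a 21-degree angle at 52.91 minutes past 9:00.

Final answer: 52.91 minutes past 9:00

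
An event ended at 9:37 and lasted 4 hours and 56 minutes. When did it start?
Starting time: 9:37 = 577 total minutes past 12:00
Subtracting: 4 hours and 56 minutes = 296 minutes
577 - 296 = 281 minutes
= 4 hours and 41 minutes past 12:00 = 4:41

Final answer: 4:41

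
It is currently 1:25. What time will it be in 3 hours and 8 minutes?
Starting time: 1:25
Adding 8 minutes to 25 minutes: 25 + 8 = 33 minutes
Adding 3 hours: 1 + 3 = 4
Final time: 4:33

Final answer: 4:33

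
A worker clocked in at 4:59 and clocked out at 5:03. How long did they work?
From 4:59 to 5:03:
(5 x 60 + 3) - (4 x 60 + 59) = 303 - 299 = 4 minutes
= 4 minutes

Final answer: 4 minutes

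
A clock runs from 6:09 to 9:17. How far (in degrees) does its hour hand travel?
The hour hand moves 0.5 degrees per minute.
Time elapsed: 9:17 - 6:09 = 188 minutes
Angular displacement: 188 x 0.5 = 94 degrees

Final answer: 94 degrees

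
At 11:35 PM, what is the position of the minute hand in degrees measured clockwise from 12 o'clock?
The minute hand moves 6 degrees per minute.
At 11:35: 35 x 6 = 210 degrees

Final answer: 210 degrees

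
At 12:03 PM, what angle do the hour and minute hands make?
Hour hand position: 0 x 30 + 3 x 0.5 = 1.5 degrees
Minute hand position: 3 x 6 = 18 degrees
Difference: |1.5 - 18| = 16.5 degrees
The angle between the hands is 16.5 degrees

Final answer: 16.5 degrees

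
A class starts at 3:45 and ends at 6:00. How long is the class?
From 3:45 to 6:00:
(6 x 60 + 0) - (3 x 60 + 45) = 360 - 225 = 135 minutes
= 2 hours and 15 minutes

Final answer: 2 hours and 15 minutes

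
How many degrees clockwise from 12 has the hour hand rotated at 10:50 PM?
The hour hand moves 30 degrees per hour and 0.5 degrees per minute.
At 10:50: (10) x 30 + 50 x 0.5 = 300 + 25 = 325 degrees

Final answer: 325 degrees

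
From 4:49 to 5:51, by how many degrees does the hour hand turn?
The hour hand moves 0.5 degrees per minute.
Time elapsed: 5:51 - 4:49 = 62 minutes
Angular displacement: 62 x 0.5 = 31 degrees

Final answer: 31 degrees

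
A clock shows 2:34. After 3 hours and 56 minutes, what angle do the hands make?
First find the time 3 hours and 56 minutes after 2:34.
Total minutes: 2 x 60 + 34 + 3 x 60 + 56 = 390.
390 mod 720 = 390 minutes = 6:30.
Now compute the angle at 6:30:
Hour hand: 6 x 30 + 30 x 0.5 = 195 degrees
Minute hand: 30 x 6 = 180 degrees
Difference: |195 - 180| = 15 degrees
The angle is 15 degrees

Final answer: 15 degrees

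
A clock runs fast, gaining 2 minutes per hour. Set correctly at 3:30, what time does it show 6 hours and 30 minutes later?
For every 60 true minutes, the faulty clock advances 60 + 2 = 62 minutes.
True elapsed: 6 hours and 30 minutes = 390 minutes.
Faulty clock advances: 390 x 62/60 = 403 minutes (drift: 13 minutes ahead).
Shown time: 3:30 + 403 minutes = 10:13.

Final answer: 10:13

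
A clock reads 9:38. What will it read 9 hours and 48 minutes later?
Starting time: 9:38
Adding 48 minutes to 38 minutes: 38 + 48 = 86 minutes = 1 hour and 26 minutes
Adding 9 hours: 9 + 9 + 1 (carry) = 19 - 12 = 7
Final time: 7:26

Final answer: 7:26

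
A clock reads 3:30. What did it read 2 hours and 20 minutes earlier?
Starting time: 3:30 = 210 total minutes past 12:00
Subtracting: 2 hours and 20 minutes = 140 minutes
210 - 140 = 70 minutes
= 1 hour and 10 minutes past 12:00 = 1:10

Final answer: 1:10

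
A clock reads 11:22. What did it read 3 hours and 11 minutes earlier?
Starting time: 11:22 = 682 total minutes past 12:00
Subtracting: 3 hours and 11 minutes = 191 minutes
682 - 191 = 491 minutes
= 8 hours and 11 minutes past 12:00 = 8:11

Final answer: 8:11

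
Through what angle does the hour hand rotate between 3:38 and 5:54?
The hour hand moves 0.5 degrees per minute.
Time elapsed: 5:54 - 3:38 = 136 minutes
Angular displacement: 136 x 0.5 = 68 degrees

Final answer: 68 degrees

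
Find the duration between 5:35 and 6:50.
From 5:35 to 6:50:
(6 x 60 + 50) - (5 x 60 + 35) = 410 - 335 = 75 minutes
= 1 hour and 15 minutes

Final answer: 1 hour and 15 minutes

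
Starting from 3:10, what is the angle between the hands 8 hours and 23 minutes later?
First find the time 8 hours and 23 minutes after 3:10.
Total minutes: 3 x 60 + 10 + 8 x 60 + 23 = 693.
693 mod 720 = 693 minutes = 11:33.
Now compute the angle at 11:33:
Hour hand: 11 x 30 + 33 x 0.5 = 346.5 degrees
Minute hand: 33 x 6 = 198 degrees
Difference: |346.5 - 198| = 148.5 degrees
The angle is 148.5 degrees

Final answer: 148.5 degrees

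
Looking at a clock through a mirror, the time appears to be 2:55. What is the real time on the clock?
Reflection across the vertical (12-6) axis maps a hand at angle A degrees to (360 - A) degrees, which sends a reading of T minutes past 12:00 to (720 - T) minutes past 12:00.
Mirror reads 2:55 = 175 minutes past 12:00.
Actual time: (720 - 175) mod 720 = 545 minutes = 9:05.

Final answer: 9:05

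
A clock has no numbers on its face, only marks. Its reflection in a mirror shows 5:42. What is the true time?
Reflection across the vertical (12-6) axis maps a hand at angle A degrees to (360 - A) degrees, which sends a reading of T minutes past 12:00 to (720 - T) minutes past 12:00.
Mirror reads 5:42 = 342 minutes past 12:00.
Actual time: (720 - 342) mod 720 = 378 minutes = 6:18.

Final answer: 6:18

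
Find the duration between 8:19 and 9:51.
From 8:19 to 9:51:
(9 x 60 + 51) - (8 x 60 + 19) = 591 - 499 = 92 minutes
= 1 hour and 32 minutes

Final answer: 1 hour and 32 minutes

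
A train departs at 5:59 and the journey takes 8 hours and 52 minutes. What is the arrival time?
Starting time: 5:59
Adding 52 minutes to 59 minutes: 59 + 52 = 111 minutes = 1 hour and 51 minutes
Adding 8 hours: 5 + 8 + 1 (carry) = 14 - 12 = 2
Final time: 2:51

Final answer: 2:51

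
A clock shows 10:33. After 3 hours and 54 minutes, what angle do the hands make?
First find the time 3 hours and 54 minutes after 10:33.
Total minutes: 10 x 60 + 33 + 3 x 60 + 54 = 867.
867 mod 720 = 147 minutes = 2:27.
Now compute the angle at 2:27:
Hour hand: 2 x 30 + 27 x 0.5 = 73.5 degrees
Minute hand: 27 x 6 = 162 degrees
Difference: |73.5 - 162| = 88.5 degrees
The angle is 88.5 degrees

Final answer: 88.5 degrees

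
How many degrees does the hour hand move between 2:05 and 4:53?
The hour hand moves 0.5 degrees per minute.
Time elapsed: 4:53 - 2:05 = 168 minutes
Angular displacement: 168 x 0.5 = 84 degrees

Final answer: 84 degrees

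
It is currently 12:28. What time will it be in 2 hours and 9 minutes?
Starting time: 12:28
Adding 9 minutes to 28 minutes: 28 + 9 = 37 minutes
Adding 2 hours: 12 + 2 = 14 - 12 = 2
Final time: 2:37

Final answer: 2:37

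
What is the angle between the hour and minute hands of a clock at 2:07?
Hour hand position: 2 x 30 + 7 x 0.5 = 63.5 degrees
Minute hand position: 7 x 6 = 42 degrees
Difference: |63.5 - 42| = 21.5 degrees
The angle between the hands is 21.5 degrees

Final answer: 21.5 degrees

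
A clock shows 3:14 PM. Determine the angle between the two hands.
Hour hand position: 3 x 30 + 14 x 0.5 = 97 degrees
Minute hand position: 14 x 6 = 84 degrees
Difference: |97 - 84| = 13 degrees
The angle between the hands is 13 degrees

Final answer: 13 degrees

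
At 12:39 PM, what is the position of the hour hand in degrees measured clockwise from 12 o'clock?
The hour hand moves 30 degrees per hour and 0.5 degrees per minute.
At 12:39: (0) x 30 + 39 x 0.5 = 0 + 19.5 = 19.5 degrees

Final answer: 19.5 degrees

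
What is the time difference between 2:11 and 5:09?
From 2:11 to 5:09:
(5 x 60 + 9) - (2 x 60 + 11) = 309 - 131 = 178 minutes
= 2 hours and 58 minutes

Final answer: 2 hours and 58 minutes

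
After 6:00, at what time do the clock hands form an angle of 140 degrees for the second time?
At t minutes past 6:00, the hour hand is at 30 x 6 + 0.5t degrees and the minute hand is at 6t degrees.
The smaller angle between them is 140 degrees when |30H - 5.5t| = 140 or |30H - 5.5t| = 220.
With H = 6, solve 30 x 6 - 5.5t = +/- target for each target:
  t = (30 x 6 - 140) / 5.5 = 7.27
  t = (30 x 6 + 140) / 5.5 = 58.18
  t = (30 x 6 - 220) / 5.5 = -7.27 (outside (0, 60))
  t = (30 x 6 + 220) / 5.5 = 72.73 (outside (0, 60))
Valid solutions in (0, 60): {7.27, 58.18} minutes.
The second occurrence is t = 58.18 minutes.
The hands form a 140-degree angle at 58.18 minutes past 6:00.

Final answer: 58.18 minutes past 6:00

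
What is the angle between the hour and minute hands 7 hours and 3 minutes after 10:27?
First find the time 7 hours and 3 minutes after 10:27.
Total minutes: 10 x 60 + 27 + 7 x 60 + 3 = 1050.
1050 mod 720 = 330 minutes = 5:30.
Now compute the angle at 5:30:
Hour hand: 5 x 30 + 30 x 0.5 = 165 degrees
Minute hand: 30 x 6 = 180 degrees
Difference: |165 - 180| = 15 degrees
The angle is 15 degrees

Final answer: 15 degrees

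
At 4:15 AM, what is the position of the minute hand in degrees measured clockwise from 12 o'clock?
The minute hand moves 6 degrees per minute.
At 4:15: 15 x 6 = 90 degrees

Final answer: 90 degrees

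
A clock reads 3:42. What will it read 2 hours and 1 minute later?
Starting time: 3:42
Adding 1 minute to 42 minutes: 42 + 1 = 43 minutes
Adding 2 hours: 3 + 2 = 5
Final time: 5:43

Final answer: 5:43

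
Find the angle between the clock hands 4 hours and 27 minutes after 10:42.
First find the time 4 hours and 27 minutes after 10:42.
Total minutes: 10 x 60 + 42 + 4 x 60 + 27 = 909.
909 mod 720 = 189 minutes = 3:09.
Now compute the angle at 3:09:
Hour hand: 3 x 30 + 9 x 0.5 = 94.5 degrees
Minute hand: 9 x 6 = 54 degrees
Difference: |94.5 - 54| = 40.5 degrees
The angle is 40.5 degrees

Final answer: 40.5 degrees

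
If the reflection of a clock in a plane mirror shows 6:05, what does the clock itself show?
Reflection across the vertical (12-6) axis maps a hand at angle A degrees to (360 - A) degrees, which sends a reading of T minutes past 12:00 to (720 - T) minutes past 12:00.
Mirror reads 6:05 = 365 minutes past 12:00.
Actual time: (720 - 365) mod 720 = 355 minutes = 5:55.

Final answer: 5:55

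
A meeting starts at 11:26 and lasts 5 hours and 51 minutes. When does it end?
Starting time: 11:26
Adding 51 minutes to 26 minutes: 26 + 51 = 77 minutes = 1 hour and 17 minutes
Adding 5 hours: 11 + 5 + 1 (carry) = 17 - 12 = 5
Final time: 5:17

Final answer: 5:17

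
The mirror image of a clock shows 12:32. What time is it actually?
Reflection across the vertical (12-6) axis maps a hand at angle A degrees to (360 - A) degrees, which sends a reading of T minutes past 12:00 to (720 - T) minutes past 12:00.
Mirror reads 12:32 = 32 minutes past 12:00.
Actual time: (720 - 32) mod 720 = 688 minutes = 11:28.

Final answer: 11:28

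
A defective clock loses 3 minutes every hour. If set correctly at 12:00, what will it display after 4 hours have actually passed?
For every 60 true minutes, the faulty clock advances 60 - 3 = 57 minutes.
True elapsed: 4 hours = 240 minutes.
Faulty clock advances: 240 x 57/60 = 228 minutes (drift: 12 minutes behind).
Shown time: 12:00 + 228 minutes = 3:48.

Final answer: 3:48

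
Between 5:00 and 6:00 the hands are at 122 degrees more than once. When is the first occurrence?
At t minutes past 5:00, the hour hand is at 30 x 5 + 0.5t degrees and the minute hand is at 6t degrees.
The smaller angle between them is 122 degrees when |30H - 5.5t| = 122 or |30H - 5.5t| = 238.
With H = 5, solve 30 x 5 - 5.5t = +/- target for each target:
  t = (30 x 5 - 122) / 5.5 = 5.09
  t = (30 x 5 + 122) / 5.5 = 49.45
  t = (30 x 5 - 238) / 5.5 = -16 (outside (0, 60))
  t = (30 x 5 + 238) / 5.5 = 70.55 (outside (0, 60))
Valid solutions in (0, 60): {5.09, 49.45} minutes.
The first occurrence is t = 5.09 minutes.
The hands form a 122-degree angle at 5.09 minutes past 5:00.

Final answer: 5.09 minutes past 5:00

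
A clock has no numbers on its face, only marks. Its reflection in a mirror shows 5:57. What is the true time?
Reflection across the vertical (12-6) axis maps a hand at angle A degrees to (360 - A) degrees, which sends a reading of T minutes past 12:00 to (720 - T) minutes past 12:00.
Mirror reads 5:57 = 357 minutes past 12:00.
Actual time: (720 - 357) mod 720 = 363 minutes = 6:03.

Final answer: 6:03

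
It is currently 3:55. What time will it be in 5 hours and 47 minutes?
Starting time: 3:55
Adding 47 minutes to 55 minutes: 55 + 47 = 102 minutes = 1 hour and 42 minutes
Adding 5 hours: 3 + 5 + 1 (carry) = 9
Final time: 9:42

Final answer: 9:42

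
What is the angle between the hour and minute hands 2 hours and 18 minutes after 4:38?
First find the time 2 hours and 18 minutes after 4:38.
Total minutes: 4 x 60 + 38 + 2 x 60 + 18 = 416.
416 mod 720 = 416 minutes = 6:56.
Now compute the angle at 6:56:
Hour hand: 6 x 30 + 56 x 0.5 = 208 degrees
Minute hand: 56 x 6 = 336 degrees
Difference: |208 - 336| = 128 degrees
The angle is 128 degrees

Final answer: 128 degrees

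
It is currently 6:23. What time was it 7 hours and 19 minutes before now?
Starting time: 6:23 = 383 total minutes past 12:00
Subtracting: 7 hours and 19 minutes = 439 minutes
383 - 439 = -56 (negative, add 12 hours = 720) = 664 minutes
= 11 hours and 4 minutes past 12:00 = 11:04

Final answer: 11:04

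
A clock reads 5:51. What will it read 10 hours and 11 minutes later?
Starting time: 5:51
Adding 11 minutes to 51 minutes: 51 + 11 = 62 minutes = 1 hour and 2 minutes
Adding 10 hours: 5 + 10 + 1 (carry) = 16 - 12 = 4
Final time: 4:02

Final answer: 4:02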